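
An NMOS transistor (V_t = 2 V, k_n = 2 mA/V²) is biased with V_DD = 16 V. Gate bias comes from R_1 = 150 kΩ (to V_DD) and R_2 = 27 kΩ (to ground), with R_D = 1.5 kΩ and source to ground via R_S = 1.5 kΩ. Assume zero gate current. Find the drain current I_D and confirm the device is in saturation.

I_D ≈ 0.092 mA

V_G = V_DD·R_2/(R_1+R_2) = 16×27/177 = 2.44 V.
Assume saturation: I_D = (k_n/2)(V_GS − V_t)² with V_GS = V_G − I_D·R_S = 2.44 − 1.5·I_D.
Substituting gives 2.25·I_D² − 2.32·I_D + 0.194 = 0, with roots I_D = 0.0918 or 0.94 mA.
The root I_D = 0.94 mA gives V_GS = 1.03 V ≤ V_t, so take I_D = 0.0918 mA.
Then V_GS = 2.3 V and V_DS = V_DD − I_D(R_D+R_S) = 16 − 0.0918×3 = 15.7 V.
Saturation requires V_DS ≥ V_GS − V_t = 0.303 V; 15.7 ≥ 0.303 ✓.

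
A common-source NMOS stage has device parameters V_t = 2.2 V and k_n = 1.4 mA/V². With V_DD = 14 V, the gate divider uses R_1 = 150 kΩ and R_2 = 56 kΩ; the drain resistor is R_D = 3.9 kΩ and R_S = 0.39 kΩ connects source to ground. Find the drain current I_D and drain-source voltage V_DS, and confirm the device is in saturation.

V_G = V_DD·R_2/(R_1+R_2) = 14×56/206 = 3.81 V.
Assume saturation: I_D = (k_n/2)(V_GS − V_t)² with V_GS = V_G − I_D·R_S = 3.81 − 0.39·I_D.
Substituting gives 0.106·I_D² − 1.88·I_D + 1.81 = 0, with roots I_D = 1.02 or 16.6 mA.
The root I_D = 16.6 mA gives V_GS = -2.67 V ≤ V_t, so take I_D = 1.02 mA.
Then V_GS = 3.41 V and V_DS = V_DD − I_D(R_D+R_S) = 14 − 1.02×4.29 = 9.62 V.
Saturation requires V_DS ≥ V_GS − V_t = 1.21 V; 9.62 ≥ 1.21 ✓.

I_D ≈ 1 mA, V_DS ≈ 9.6 V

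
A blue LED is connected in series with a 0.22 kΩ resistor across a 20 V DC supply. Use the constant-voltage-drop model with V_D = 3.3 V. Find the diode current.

KVL around the loop: 20 = V_D + I·R = 3.3 + I × 0.22 kΩ.
So I = (20 − 3.3) / 0.22 kΩ = 16.7 / 0.22 = 75.9 mA.

I ≈ 76 mA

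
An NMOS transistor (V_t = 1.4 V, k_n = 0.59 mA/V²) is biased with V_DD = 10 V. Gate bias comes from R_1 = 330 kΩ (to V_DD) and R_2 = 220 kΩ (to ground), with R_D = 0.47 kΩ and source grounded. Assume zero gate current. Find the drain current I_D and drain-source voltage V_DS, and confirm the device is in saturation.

V_G = V_DD·R_2/(R_1+R_2) = 10×220/550 = 4 V. With the source grounded, V_GS = V_G = 4 V.
Assume saturation: I_D = (k_n/2)(V_GS − V_t)² = (0.59/2)×(4 − 1.4)² = 0.295×2.6² = 1.99 mA.
V_DS = V_DD − I_D·R_D = 10 − 1.99×0.47 = 9.06 V.
Saturation requires V_DS ≥ V_GS − V_t = 2.6 V; 9.06 ≥ 2.6 ✓.

I_D ≈ 2 mA, V_DS ≈ 9.1 V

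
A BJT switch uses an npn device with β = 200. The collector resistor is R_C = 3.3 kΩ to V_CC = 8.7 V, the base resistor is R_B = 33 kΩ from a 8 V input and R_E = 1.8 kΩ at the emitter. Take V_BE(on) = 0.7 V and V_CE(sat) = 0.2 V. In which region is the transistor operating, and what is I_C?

saturation; I_C ≈ 1.6 mA

Assume active: I_B = (8 − 0.7)/(33 + 201×1.8) = 0.0185 mA, I_C = β·I_B = 3.7 mA.
Then V_CE = 8.7 − 3.7×3.3 − 3.72×1.8 = -10.2 V < 0.2 V — the active assumption fails.
Re-solve with V_CE = 0.2 V. KCL at the emitter: V_E/R_E = (V_BB−0.7−V_E)/R_B + (V_CC−0.2−V_E)/R_C, giving V_E = 3.15 V.
I_C = (V_CC − 0.2 − V_E)/R_C = (8.5 − 3.15)/3.3 = 1.62 mA.
Check: I_B = (7.3 − 3.15)/33 = 0.126 mA, and β·I_B = 25.2 mA > I_C, confirming saturation.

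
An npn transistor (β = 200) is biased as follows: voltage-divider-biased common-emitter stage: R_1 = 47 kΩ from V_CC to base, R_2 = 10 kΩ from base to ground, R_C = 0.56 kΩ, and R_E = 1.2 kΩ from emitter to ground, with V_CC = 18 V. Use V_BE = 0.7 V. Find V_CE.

Thevenize the base divider: V_Th = V_CC·R_2/(R_1+R_2) = 18×10/57 = 3.16 V, R_Th = R_1‖R_2 = 8.25 kΩ.
Base-emitter loop: V_Th = I_B·R_Th + V_BE + (β+1)I_B·R_E, so I_B = (3.16 − 0.7) / (8.25 + 201×1.2) = 0.00985 mA.
I_C = β·I_B = 200×0.00985 = 1.97 mA, and I_E = (β+1)I_B = 1.98 mA.
V_CE = V_CC − I_C·R_C − I_E·R_E = 18 − 1.97×0.56 − 1.98×1.2 = 14.5 V.
V_CE = 14.5 V > 0.2 V confirms active-region operation.

V_CE ≈ 15 V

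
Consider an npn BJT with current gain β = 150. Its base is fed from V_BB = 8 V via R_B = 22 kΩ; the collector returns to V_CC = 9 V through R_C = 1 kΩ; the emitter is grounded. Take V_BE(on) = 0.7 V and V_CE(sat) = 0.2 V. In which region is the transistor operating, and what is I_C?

Assume active: I_B = (8 − 0.7)/22 = 0.332 mA, giving I_C = β·I_B = 49.8 mA.
But then V_CE = 9 − 49.8×1 = -40.8 V < V_CE(sat) = 0.2 V — impossible in the active region.
So the transistor is saturated. With V_CE = 0.2 V, I_C = (V_CC − 0.2)/R_C = 8.8/1 = 8.8 mA.
Check: β·I_B = 49.8 mA > I_C = 8.8 mA, confirming saturation.

saturation; I_C ≈ 8.8 mA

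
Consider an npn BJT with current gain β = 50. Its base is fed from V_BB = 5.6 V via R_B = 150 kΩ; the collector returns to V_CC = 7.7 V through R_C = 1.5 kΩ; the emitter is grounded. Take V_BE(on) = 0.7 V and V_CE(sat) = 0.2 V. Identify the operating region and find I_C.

Assume active. Base-emitter loop: I_B = (V_BB − V_BE)/R_B = (5.6 − 0.7)/150 = 0.0327 mA.
I_C = β·I_B = 50×0.0327 = 1.63 mA.
V_CE = V_CC − I_C·R_C = 7.7 − 1.63×1.5 = 5.25 V > V_CE(sat), so the active-region assumption holds.

active; I_C ≈ 1.6 mA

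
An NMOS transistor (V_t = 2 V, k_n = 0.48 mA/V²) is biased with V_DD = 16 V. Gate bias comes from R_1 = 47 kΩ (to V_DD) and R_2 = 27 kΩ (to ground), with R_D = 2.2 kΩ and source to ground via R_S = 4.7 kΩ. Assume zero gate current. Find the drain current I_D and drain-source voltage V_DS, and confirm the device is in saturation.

I_D ≈ 0.51 mA, V_DS ≈ 13 V

V_G = V_DD·R_2/(R_1+R_2) = 16×27/74 = 5.84 V.
Assume saturation: I_D = (k_n/2)(V_GS − V_t)² with V_GS = V_G − I_D·R_S = 5.84 − 4.7·I_D.
Substituting gives 5.3·I_D² − 9.66·I_D + 3.53 = 0, with roots I_D = 0.507 or 1.31 mA.
The root I_D = 1.31 mA gives V_GS = -0.34 V ≤ V_t, so take I_D = 0.507 mA.
Then V_GS = 3.45 V and V_DS = V_DD − I_D(R_D+R_S) = 16 − 0.507×6.9 = 12.5 V.
Saturation requires V_DS ≥ V_GS − V_t = 1.45 V; 12.5 ≥ 1.45 ✓.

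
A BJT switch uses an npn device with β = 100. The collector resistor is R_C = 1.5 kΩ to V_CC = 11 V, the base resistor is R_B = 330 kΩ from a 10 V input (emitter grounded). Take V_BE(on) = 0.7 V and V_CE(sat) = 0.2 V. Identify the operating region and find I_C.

Assume active. Base-emitter loop: I_B = (V_BB − V_BE)/R_B = (10 − 0.7)/330 = 0.0282 mA.
I_C = β·I_B = 100×0.0282 = 2.82 mA.
V_CE = V_CC − I_C·R_C = 11 − 2.82×1.5 = 6.77 V > V_CE(sat), so the active-region assumption holds.

active; I_C ≈ 2.8 mA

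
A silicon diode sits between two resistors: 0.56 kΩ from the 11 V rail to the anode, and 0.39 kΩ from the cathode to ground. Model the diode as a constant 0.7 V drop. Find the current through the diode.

The two resistors are in series with the diode, so KVL gives 11 = I·0.56 + 0.7 + I·0.39.
I = (11 − 0.7) / (0.56 + 0.39) kΩ = 10.3 / 0.95 = 10.8 mA.

I ≈ 11 mA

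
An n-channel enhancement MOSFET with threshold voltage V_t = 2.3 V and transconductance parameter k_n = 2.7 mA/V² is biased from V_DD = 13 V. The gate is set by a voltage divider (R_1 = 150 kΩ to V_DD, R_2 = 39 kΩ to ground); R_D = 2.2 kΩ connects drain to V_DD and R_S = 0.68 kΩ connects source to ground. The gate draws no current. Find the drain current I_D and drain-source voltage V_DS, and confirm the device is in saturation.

I_D ≈ 0.12 mA, V_DS ≈ 13 V

V_G = V_DD·R_2/(R_1+R_2) = 13×39/189 = 2.68 V.
Assume saturation: I_D = (k_n/2)(V_GS − V_t)² with V_GS = V_G − I_D·R_S = 2.68 − 0.68·I_D.
Substituting gives 0.624·I_D² − 1.7·I_D + 0.198 = 0, with roots I_D = 0.121 or 2.61 mA.
The root I_D = 2.61 mA gives V_GS = 0.911 V ≤ V_t, so take I_D = 0.121 mA.
Then V_GS = 2.6 V and V_DS = V_DD − I_D(R_D+R_S) = 13 − 0.121×2.88 = 12.7 V.
Saturation requires V_DS ≥ V_GS − V_t = 0.3 V; 12.7 ≥ 0.3 ✓.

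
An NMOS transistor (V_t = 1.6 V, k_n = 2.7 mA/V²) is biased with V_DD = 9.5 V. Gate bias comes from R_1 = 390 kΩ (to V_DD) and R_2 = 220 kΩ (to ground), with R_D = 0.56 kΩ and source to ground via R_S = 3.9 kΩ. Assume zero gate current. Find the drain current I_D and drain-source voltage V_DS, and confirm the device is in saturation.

V_G = V_DD·R_2/(R_1+R_2) = 9.5×220/610 = 3.43 V.
Assume saturation: I_D = (k_n/2)(V_GS − V_t)² with V_GS = V_G − I_D·R_S = 3.43 − 3.9·I_D.
Substituting gives 20.5·I_D² − 20.2·I_D + 4.5 = 0, with roots I_D = 0.34 or 0.646 mA.
The root I_D = 0.646 mA gives V_GS = 0.908 V ≤ V_t, so take I_D = 0.34 mA.
Then V_GS = 2.1 V and V_DS = V_DD − I_D(R_D+R_S) = 9.5 − 0.34×4.46 = 7.99 V.
Saturation requires V_DS ≥ V_GS − V_t = 0.502 V; 7.99 ≥ 0.502 ✓.

I_D ≈ 0.34 mA, V_DS ≈ 8 V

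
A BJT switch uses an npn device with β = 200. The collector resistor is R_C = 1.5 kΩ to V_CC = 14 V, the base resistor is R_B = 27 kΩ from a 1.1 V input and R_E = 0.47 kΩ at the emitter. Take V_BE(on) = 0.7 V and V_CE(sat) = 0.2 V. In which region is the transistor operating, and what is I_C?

active; I_C ≈ 0.66 mA

Assume active. Base-emitter loop: I_B = (V_BB − V_BE)/(R_B + (β+1)R_E) = (1.1 − 0.7)/(27 + 201×0.47) = 0.00329 mA.
I_C = β·I_B = 200×0.00329 = 0.659 mA.
V_CE = V_CC − I_C·R_C − I_E·R_E = 14 − 0.659×1.5 − 0.662×0.47 = 12.7 V > V_CE(sat), so the active-region assumption holds.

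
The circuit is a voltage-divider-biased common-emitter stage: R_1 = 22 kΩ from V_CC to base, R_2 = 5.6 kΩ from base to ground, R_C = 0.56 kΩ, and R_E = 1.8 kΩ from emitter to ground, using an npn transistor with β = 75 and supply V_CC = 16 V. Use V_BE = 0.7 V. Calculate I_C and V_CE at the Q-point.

I_C ≈ 1.4 mA, V_CE ≈ 13 V

Thevenize the base divider: V_Th = V_CC·R_2/(R_1+R_2) = 16×5.6/27.6 = 3.25 V, R_Th = R_1‖R_2 = 4.46 kΩ.
Base-emitter loop: V_Th = I_B·R_Th + V_BE + (β+1)I_B·R_E, so I_B = (3.25 − 0.7) / (4.46 + 76×1.8) = 0.018 mA.
I_C = β·I_B = 75×0.018 = 1.35 mA, and I_E = (β+1)I_B = 1.37 mA.
V_CE = V_CC − I_C·R_C − I_E·R_E = 16 − 1.35×0.56 − 1.37×1.8 = 12.8 V.
V_CE = 12.8 V > 0.2 V confirms active-region operation.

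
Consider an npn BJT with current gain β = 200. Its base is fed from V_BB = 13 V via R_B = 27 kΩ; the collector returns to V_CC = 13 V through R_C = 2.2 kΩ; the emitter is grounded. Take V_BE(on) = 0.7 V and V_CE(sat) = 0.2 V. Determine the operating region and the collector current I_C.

saturation; I_C ≈ 5.8 mA

Assume active: I_B = (13 − 0.7)/27 = 0.456 mA, giving I_C = β·I_B = 91.1 mA.
But then V_CE = 13 − 91.1×2.2 = -187 V < V_CE(sat) = 0.2 V — impossible in the active region.
So the transistor is saturated. With V_CE = 0.2 V, I_C = (V_CC − 0.2)/R_C = 12.8/2.2 = 5.82 mA.
Check: β·I_B = 91.1 mA > I_C = 5.82 mA, confirming saturation.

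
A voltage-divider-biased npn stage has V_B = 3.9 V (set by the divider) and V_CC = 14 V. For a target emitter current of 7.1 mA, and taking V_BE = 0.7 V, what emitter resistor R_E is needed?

V_E = V_B − V_BE = 3.9 − 0.7 = 3.2 V.
R_E = V_E / I_E = 3.2 / 7.1 = 0.451 kΩ.

R_E ≈ 0.45 kΩ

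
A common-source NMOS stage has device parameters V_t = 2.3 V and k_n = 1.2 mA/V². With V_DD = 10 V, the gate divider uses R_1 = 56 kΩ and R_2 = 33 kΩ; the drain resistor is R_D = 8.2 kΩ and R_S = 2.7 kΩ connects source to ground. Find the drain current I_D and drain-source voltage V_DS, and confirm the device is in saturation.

I_D ≈ 0.27 mA, V_DS ≈ 7 V

V_G = V_DD·R_2/(R_1+R_2) = 10×33/89 = 3.71 V.
Assume saturation: I_D = (k_n/2)(V_GS − V_t)² with V_GS = V_G − I_D·R_S = 3.71 − 2.7·I_D.
Substituting gives 4.37·I_D² − 5.56·I_D + 1.19 = 0, with roots I_D = 0.272 or 0.999 mA.
The root I_D = 0.999 mA gives V_GS = 1.01 V ≤ V_t, so take I_D = 0.272 mA.
Then V_GS = 2.97 V and V_DS = V_DD − I_D(R_D+R_S) = 10 − 0.272×10.9 = 7.03 V.
Saturation requires V_DS ≥ V_GS − V_t = 0.673 V; 7.03 ≥ 0.673 ✓.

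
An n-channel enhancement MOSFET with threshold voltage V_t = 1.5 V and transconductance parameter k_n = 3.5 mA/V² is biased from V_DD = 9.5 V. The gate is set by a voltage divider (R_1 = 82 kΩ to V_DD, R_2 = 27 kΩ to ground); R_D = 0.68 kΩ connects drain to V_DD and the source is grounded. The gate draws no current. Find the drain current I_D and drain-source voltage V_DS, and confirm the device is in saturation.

V_G = V_DD·R_2/(R_1+R_2) = 9.5×27/109 = 2.35 V. With the source grounded, V_GS = V_G = 2.35 V.
Assume saturation: I_D = (k_n/2)(V_GS − V_t)² = (3.5/2)×(2.35 − 1.5)² = 1.75×0.853² = 1.27 mA.
V_DS = V_DD − I_D·R_D = 9.5 − 1.27×0.68 = 8.63 V.
Saturation requires V_DS ≥ V_GS − V_t = 0.853 V; 8.63 ≥ 0.853 ✓.

I_D ≈ 1.3 mA, V_DS ≈ 8.6 V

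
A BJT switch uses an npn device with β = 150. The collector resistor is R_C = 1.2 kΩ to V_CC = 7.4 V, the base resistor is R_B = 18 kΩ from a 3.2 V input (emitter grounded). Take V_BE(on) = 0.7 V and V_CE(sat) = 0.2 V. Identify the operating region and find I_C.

saturation; I_C ≈ 6 mA

Assume active: I_B = (3.2 − 0.7)/18 = 0.139 mA, giving I_C = β·I_B = 20.8 mA.
But then V_CE = 7.4 − 20.8×1.2 = -17.6 V < V_CE(sat) = 0.2 V — impossible in the active region.
So the transistor is saturated. With V_CE = 0.2 V, I_C = (V_CC − 0.2)/R_C = 7.2/1.2 = 6 mA.
Check: β·I_B = 20.8 mA > I_C = 6 mA, confirming saturation.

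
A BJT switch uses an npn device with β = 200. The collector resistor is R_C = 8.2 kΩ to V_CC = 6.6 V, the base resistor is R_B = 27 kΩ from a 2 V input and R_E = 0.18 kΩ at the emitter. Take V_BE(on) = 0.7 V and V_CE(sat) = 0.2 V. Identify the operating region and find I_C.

Assume active: I_B = (2 − 0.7)/(27 + 201×0.18) = 0.0206 mA, I_C = β·I_B = 4.12 mA.
Then V_CE = 6.6 − 4.12×8.2 − 4.14×0.18 = -27.9 V < 0.2 V — the active assumption fails.
Re-solve with V_CE = 0.2 V. KCL at the emitter: V_E/R_E = (V_BB−0.7−V_E)/R_B + (V_CC−0.2−V_E)/R_C, giving V_E = 0.145 V.
I_C = (V_CC − 0.2 − V_E)/R_C = (6.4 − 0.145)/8.2 = 0.763 mA.
Check: I_B = (1.3 − 0.145)/27 = 0.0428 mA, and β·I_B = 8.56 mA > I_C, confirming saturation.

saturation; I_C ≈ 0.76 mA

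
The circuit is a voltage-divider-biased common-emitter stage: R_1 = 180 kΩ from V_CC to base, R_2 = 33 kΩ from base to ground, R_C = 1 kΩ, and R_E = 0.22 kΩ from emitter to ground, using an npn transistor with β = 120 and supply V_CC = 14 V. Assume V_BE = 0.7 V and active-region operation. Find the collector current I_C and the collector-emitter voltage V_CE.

Thevenize the base divider: V_Th = V_CC·R_2/(R_1+R_2) = 14×33/213 = 2.17 V, R_Th = R_1‖R_2 = 27.9 kΩ.
Base-emitter loop: V_Th = I_B·R_Th + V_BE + (β+1)I_B·R_E, so I_B = (2.17 − 0.7) / (27.9 + 121×0.22) = 0.027 mA.
I_C = β·I_B = 120×0.027 = 3.23 mA, and I_E = (β+1)I_B = 3.26 mA.
V_CE = V_CC − I_C·R_C − I_E·R_E = 14 − 3.23×1 − 3.26×0.22 = 10 V.
V_CE = 10 V > 0.2 V confirms active-region operation.

I_C ≈ 3.2 mA, V_CE ≈ 10 V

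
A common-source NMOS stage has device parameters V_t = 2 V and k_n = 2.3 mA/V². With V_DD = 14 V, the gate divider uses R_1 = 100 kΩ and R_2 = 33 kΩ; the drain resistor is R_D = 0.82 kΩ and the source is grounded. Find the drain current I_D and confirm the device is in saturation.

V_G = V_DD·R_2/(R_1+R_2) = 14×33/133 = 3.47 V. With the source grounded, V_GS = V_G = 3.47 V.
Assume saturation: I_D = (k_n/2)(V_GS − V_t)² = (2.3/2)×(3.47 − 2)² = 1.15×1.47² = 2.5 mA.
V_DS = V_DD − I_D·R_D = 14 − 2.5×0.82 = 12 V.
Saturation requires V_DS ≥ V_GS − V_t = 1.47 V; 12 ≥ 1.47 ✓.

I_D ≈ 2.5 mA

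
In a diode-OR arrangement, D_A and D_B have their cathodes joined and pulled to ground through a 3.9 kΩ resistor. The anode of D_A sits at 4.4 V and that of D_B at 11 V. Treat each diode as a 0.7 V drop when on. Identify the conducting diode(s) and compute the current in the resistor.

Assume both conduct. Then node N would need to be at both 4.4−0.7 = 3.7 V and 11−0.7 = 10.3 V, which is impossible.
Assume only D_B conducts: V_N = 11 − 0.7 = 10.3 V, so I_R = 10.3/3.9 = 2.64 mA.
Check D_A: its anode-to-cathode voltage is 4.4 − 10.3 = -5.9 V < 0.7 V, so it is off. The assumption is consistent.

Only D_B conducts; I_R ≈ 2.6 mA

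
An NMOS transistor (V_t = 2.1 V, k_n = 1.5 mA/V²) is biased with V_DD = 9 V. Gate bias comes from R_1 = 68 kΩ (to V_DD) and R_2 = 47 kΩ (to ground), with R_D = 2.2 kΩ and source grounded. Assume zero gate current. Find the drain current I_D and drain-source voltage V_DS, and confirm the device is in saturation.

I_D ≈ 1.9 mA, V_DS ≈ 4.9 V

V_G = V_DD·R_2/(R_1+R_2) = 9×47/115 = 3.68 V. With the source grounded, V_GS = V_G = 3.68 V.
Assume saturation: I_D = (k_n/2)(V_GS − V_t)² = (1.5/2)×(3.68 − 2.1)² = 0.75×1.58² = 1.87 mA.
V_DS = V_DD − I_D·R_D = 9 − 1.87×2.2 = 4.89 V.
Saturation requires V_DS ≥ V_GS − V_t = 1.58 V; 4.89 ≥ 1.58 ✓.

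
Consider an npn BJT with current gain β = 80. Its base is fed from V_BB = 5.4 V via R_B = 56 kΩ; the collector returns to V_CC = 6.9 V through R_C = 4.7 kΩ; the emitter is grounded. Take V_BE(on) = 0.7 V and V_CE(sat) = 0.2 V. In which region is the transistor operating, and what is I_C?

saturation; I_C ≈ 1.4 mA

Assume active: I_B = (5.4 − 0.7)/56 = 0.0839 mA, giving I_C = β·I_B = 6.71 mA.
But then V_CE = 6.9 − 6.71×4.7 = -24.7 V < V_CE(sat) = 0.2 V — impossible in the active region.
So the transistor is saturated. With V_CE = 0.2 V, I_C = (V_CC − 0.2)/R_C = 6.7/4.7 = 1.43 mA.
Check: β·I_B = 6.71 mA > I_C = 1.43 mA, confirming saturation.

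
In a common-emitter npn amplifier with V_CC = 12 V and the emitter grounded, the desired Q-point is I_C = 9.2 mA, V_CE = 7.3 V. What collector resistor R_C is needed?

R_C ≈ 0.51 kΩ

Collector loop: V_CC = I_C·R_C + V_CE.
R_C = (V_CC − V_CE)/I_C = (12 − 7.3)/9.2 = 0.511 kΩ.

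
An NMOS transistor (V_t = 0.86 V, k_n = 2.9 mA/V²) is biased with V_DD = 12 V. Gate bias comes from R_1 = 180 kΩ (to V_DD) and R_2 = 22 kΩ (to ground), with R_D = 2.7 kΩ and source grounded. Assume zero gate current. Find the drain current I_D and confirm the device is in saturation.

I_D ≈ 0.29 mA

V_G = V_DD·R_2/(R_1+R_2) = 12×22/202 = 1.31 V. With the source grounded, V_GS = V_G = 1.31 V.
Assume saturation: I_D = (k_n/2)(V_GS − V_t)² = (2.9/2)×(1.31 − 0.86)² = 1.45×0.447² = 0.29 mA.
V_DS = V_DD − I_D·R_D = 12 − 0.29×2.7 = 11.2 V.
Saturation requires V_DS ≥ V_GS − V_t = 0.447 V; 11.2 ≥ 0.447 ✓.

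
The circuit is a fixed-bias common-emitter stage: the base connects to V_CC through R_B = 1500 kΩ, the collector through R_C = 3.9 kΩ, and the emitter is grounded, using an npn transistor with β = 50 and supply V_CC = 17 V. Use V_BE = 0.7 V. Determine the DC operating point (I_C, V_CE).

I_C ≈ 0.54 mA, V_CE ≈ 15 V

Base loop: V_CC = I_B·R_B + V_BE, so I_B = (17 − 0.7)/1500 kΩ = 0.0109 mA.
In the active region I_C = β·I_B = 50 × 0.0109 = 0.543 mA.
Collector loop: V_CE = V_CC − I_C·R_C = 17 − 0.543×3.9 = 14.9 V.
Since V_CE = 14.9 V > V_CE(sat) ≈ 0.2 V, the transistor is in the active region as assumed.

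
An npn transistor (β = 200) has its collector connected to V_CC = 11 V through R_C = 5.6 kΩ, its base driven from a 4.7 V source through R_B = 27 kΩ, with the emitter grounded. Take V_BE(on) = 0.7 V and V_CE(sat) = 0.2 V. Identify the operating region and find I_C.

saturation; I_C ≈ 1.9 mA

Assume active: I_B = (4.7 − 0.7)/27 = 0.148 mA, giving I_C = β·I_B = 29.6 mA.
But then V_CE = 11 − 29.6×5.6 = -155 V < V_CE(sat) = 0.2 V — impossible in the active region.
So the transistor is saturated. With V_CE = 0.2 V, I_C = (V_CC − 0.2)/R_C = 10.8/5.6 = 1.93 mA.
Check: β·I_B = 29.6 mA > I_C = 1.93 mA, confirming saturation.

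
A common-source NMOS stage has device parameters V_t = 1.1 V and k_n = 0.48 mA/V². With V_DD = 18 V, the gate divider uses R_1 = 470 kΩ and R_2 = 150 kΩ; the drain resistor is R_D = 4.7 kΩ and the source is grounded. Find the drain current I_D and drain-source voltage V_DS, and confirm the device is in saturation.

V_G = V_DD·R_2/(R_1+R_2) = 18×150/620 = 4.35 V. With the source grounded, V_GS = V_G = 4.35 V.
Assume saturation: I_D = (k_n/2)(V_GS − V_t)² = (0.48/2)×(4.35 − 1.1)² = 0.24×3.25² = 2.54 mA.
V_DS = V_DD − I_D·R_D = 18 − 2.54×4.7 = 6.05 V.
Saturation requires V_DS ≥ V_GS − V_t = 3.25 V; 6.05 ≥ 3.25 ✓.

I_D ≈ 2.5 mA, V_DS ≈ 6 V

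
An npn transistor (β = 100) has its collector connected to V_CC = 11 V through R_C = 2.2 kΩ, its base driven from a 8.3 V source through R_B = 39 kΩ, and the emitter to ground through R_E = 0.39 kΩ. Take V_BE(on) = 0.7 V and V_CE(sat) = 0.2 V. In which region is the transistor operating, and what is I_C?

saturation; I_C ≈ 4.1 mA

Assume active: I_B = (8.3 − 0.7)/(39 + 101×0.39) = 0.097 mA, I_C = β·I_B = 9.7 mA.
Then V_CE = 11 − 9.7×2.2 − 9.79×0.39 = -14.1 V < 0.2 V — the active assumption fails.
Re-solve with V_CE = 0.2 V. KCL at the emitter: V_E/R_E = (V_BB−0.7−V_E)/R_B + (V_CC−0.2−V_E)/R_C, giving V_E = 1.68 V.
I_C = (V_CC − 0.2 − V_E)/R_C = (10.8 − 1.68)/2.2 = 4.15 mA.
Check: I_B = (7.6 − 1.68)/39 = 0.152 mA, and β·I_B = 15.2 mA > I_C, confirming saturation.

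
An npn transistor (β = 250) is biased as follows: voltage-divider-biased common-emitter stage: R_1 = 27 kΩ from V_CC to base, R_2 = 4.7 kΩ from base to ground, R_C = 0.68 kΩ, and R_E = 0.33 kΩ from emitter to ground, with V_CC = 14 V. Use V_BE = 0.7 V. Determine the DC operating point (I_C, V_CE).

Thevenize the base divider: V_Th = V_CC·R_2/(R_1+R_2) = 14×4.7/31.7 = 2.08 V, R_Th = R_1‖R_2 = 4 kΩ.
Base-emitter loop: V_Th = I_B·R_Th + V_BE + (β+1)I_B·R_E, so I_B = (2.08 − 0.7) / (4 + 251×0.33) = 0.0158 mA.
I_C = β·I_B = 250×0.0158 = 3.96 mA, and I_E = (β+1)I_B = 3.98 mA.
V_CE = V_CC − I_C·R_C − I_E·R_E = 14 − 3.96×0.68 − 3.98×0.33 = 9.99 V.
V_CE = 9.99 V > 0.2 V confirms active-region operation.

I_C ≈ 4 mA, V_CE ≈ 10 V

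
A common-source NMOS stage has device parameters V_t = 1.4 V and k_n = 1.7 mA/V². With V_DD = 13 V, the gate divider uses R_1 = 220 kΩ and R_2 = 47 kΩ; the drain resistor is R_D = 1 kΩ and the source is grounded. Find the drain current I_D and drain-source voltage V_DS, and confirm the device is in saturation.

V_G = V_DD·R_2/(R_1+R_2) = 13×47/267 = 2.29 V. With the source grounded, V_GS = V_G = 2.29 V.
Assume saturation: I_D = (k_n/2)(V_GS − V_t)² = (1.7/2)×(2.29 − 1.4)² = 0.85×0.888² = 0.671 mA.
V_DS = V_DD − I_D·R_D = 13 − 0.671×1 = 12.3 V.
Saturation requires V_DS ≥ V_GS − V_t = 0.888 V; 12.3 ≥ 0.888 ✓.

I_D ≈ 0.67 mA, V_DS ≈ 12 V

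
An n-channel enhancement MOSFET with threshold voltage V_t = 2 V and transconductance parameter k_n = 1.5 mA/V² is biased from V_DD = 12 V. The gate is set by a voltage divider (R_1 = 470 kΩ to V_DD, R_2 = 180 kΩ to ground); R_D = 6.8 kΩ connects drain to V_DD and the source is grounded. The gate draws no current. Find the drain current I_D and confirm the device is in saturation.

V_G = V_DD·R_2/(R_1+R_2) = 12×180/650 = 3.32 V. With the source grounded, V_GS = V_G = 3.32 V.
Assume saturation: I_D = (k_n/2)(V_GS − V_t)² = (1.5/2)×(3.32 − 2)² = 0.75×1.32² = 1.31 mA.
V_DS = V_DD − I_D·R_D = 12 − 1.31×6.8 = 3.07 V.
Saturation requires V_DS ≥ V_GS − V_t = 1.32 V; 3.07 ≥ 1.32 ✓.

I_D ≈ 1.3 mA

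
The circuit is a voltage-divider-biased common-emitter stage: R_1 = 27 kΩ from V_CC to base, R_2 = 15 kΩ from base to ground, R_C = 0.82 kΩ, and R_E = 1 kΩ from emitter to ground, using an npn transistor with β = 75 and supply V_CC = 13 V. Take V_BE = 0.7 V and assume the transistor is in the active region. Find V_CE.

Thevenize the base divider: V_Th = V_CC·R_2/(R_1+R_2) = 13×15/42 = 4.64 V, R_Th = R_1‖R_2 = 9.64 kΩ.
Base-emitter loop: V_Th = I_B·R_Th + V_BE + (β+1)I_B·R_E, so I_B = (4.64 − 0.7) / (9.64 + 76×1) = 0.046 mA.
I_C = β·I_B = 75×0.046 = 3.45 mA, and I_E = (β+1)I_B = 3.5 mA.
V_CE = V_CC − I_C·R_C − I_E·R_E = 13 − 3.45×0.82 − 3.5×1 = 6.67 V.
V_CE = 6.67 V > 0.2 V confirms active-region operation.

V_CE ≈ 6.7 V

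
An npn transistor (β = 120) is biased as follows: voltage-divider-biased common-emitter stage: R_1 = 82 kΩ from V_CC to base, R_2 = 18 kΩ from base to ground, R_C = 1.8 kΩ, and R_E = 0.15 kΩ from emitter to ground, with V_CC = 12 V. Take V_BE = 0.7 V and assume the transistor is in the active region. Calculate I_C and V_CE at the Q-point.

Thevenize the base divider: V_Th = V_CC·R_2/(R_1+R_2) = 12×18/100 = 2.16 V, R_Th = R_1‖R_2 = 14.8 kΩ.
Base-emitter loop: V_Th = I_B·R_Th + V_BE + (β+1)I_B·R_E, so I_B = (2.16 − 0.7) / (14.8 + 121×0.15) = 0.0444 mA.
I_C = β·I_B = 120×0.0444 = 5.32 mA, and I_E = (β+1)I_B = 5.37 mA.
V_CE = V_CC − I_C·R_C − I_E·R_E = 12 − 5.32×1.8 − 5.37×0.15 = 1.61 V.
V_CE = 1.61 V > 0.2 V confirms active-region operation.

I_C ≈ 5.3 mA, V_CE ≈ 1.6 V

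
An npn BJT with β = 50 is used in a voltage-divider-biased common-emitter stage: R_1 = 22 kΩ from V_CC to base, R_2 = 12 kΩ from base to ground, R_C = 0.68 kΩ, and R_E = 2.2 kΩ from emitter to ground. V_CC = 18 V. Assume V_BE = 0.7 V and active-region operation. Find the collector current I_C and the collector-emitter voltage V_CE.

I_C ≈ 2.4 mA, V_CE ≈ 11 V

Thevenize the base divider: V_Th = V_CC·R_2/(R_1+R_2) = 18×12/34 = 6.35 V, R_Th = R_1‖R_2 = 7.76 kΩ.
Base-emitter loop: V_Th = I_B·R_Th + V_BE + (β+1)I_B·R_E, so I_B = (6.35 − 0.7) / (7.76 + 51×2.2) = 0.0471 mA.
I_C = β·I_B = 50×0.0471 = 2.36 mA, and I_E = (β+1)I_B = 2.4 mA.
V_CE = V_CC − I_C·R_C − I_E·R_E = 18 − 2.36×0.68 − 2.4×2.2 = 11.1 V.
V_CE = 11.1 V > 0.2 V confirms active-region operation.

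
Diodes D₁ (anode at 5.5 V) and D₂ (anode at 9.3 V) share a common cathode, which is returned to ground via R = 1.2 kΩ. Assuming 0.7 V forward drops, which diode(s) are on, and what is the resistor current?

Assume both conduct. Then node N would need to be at both 5.5−0.7 = 4.8 V and 9.3−0.7 = 8.6 V, which is impossible.
Assume only D₂ conducts: V_N = 9.3 − 0.7 = 8.6 V, so I_R = 8.6/1.2 = 7.17 mA.
Check D₁: its anode-to-cathode voltage is 5.5 − 8.6 = -3.1 V < 0.7 V, so it is off. The assumption is consistent.

Only D₂ conducts; I_R ≈ 7.2 mA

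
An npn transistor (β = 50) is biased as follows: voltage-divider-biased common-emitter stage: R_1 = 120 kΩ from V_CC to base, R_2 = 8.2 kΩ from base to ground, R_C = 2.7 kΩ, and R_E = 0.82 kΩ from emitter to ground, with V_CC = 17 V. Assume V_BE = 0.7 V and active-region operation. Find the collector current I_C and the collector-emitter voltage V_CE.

Thevenize the base divider: V_Th = V_CC·R_2/(R_1+R_2) = 17×8.2/128 = 1.09 V, R_Th = R_1‖R_2 = 7.68 kΩ.
Base-emitter loop: V_Th = I_B·R_Th + V_BE + (β+1)I_B·R_E, so I_B = (1.09 − 0.7) / (7.68 + 51×0.82) = 0.00783 mA.
I_C = β·I_B = 50×0.00783 = 0.391 mA, and I_E = (β+1)I_B = 0.399 mA.
V_CE = V_CC − I_C·R_C − I_E·R_E = 17 − 0.391×2.7 − 0.399×0.82 = 15.6 V.
V_CE = 15.6 V > 0.2 V confirms active-region operation.

I_C ≈ 0.39 mA, V_CE ≈ 16 V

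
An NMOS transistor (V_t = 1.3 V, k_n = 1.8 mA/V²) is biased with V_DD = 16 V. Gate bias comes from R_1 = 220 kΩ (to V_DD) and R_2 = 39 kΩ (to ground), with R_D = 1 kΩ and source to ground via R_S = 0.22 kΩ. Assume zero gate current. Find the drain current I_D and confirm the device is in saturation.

I_D ≈ 0.79 mA

V_G = V_DD·R_2/(R_1+R_2) = 16×39/259 = 2.41 V.
Assume saturation: I_D = (k_n/2)(V_GS − V_t)² with V_GS = V_G − I_D·R_S = 2.41 − 0.22·I_D.
Substituting gives 0.0436·I_D² − 1.44·I_D + 1.11 = 0, with roots I_D = 0.788 or 32.3 mA.
The root I_D = 32.3 mA gives V_GS = -4.69 V ≤ V_t, so take I_D = 0.788 mA.
Then V_GS = 2.24 V and V_DS = V_DD − I_D(R_D+R_S) = 16 − 0.788×1.22 = 15 V.
Saturation requires V_DS ≥ V_GS − V_t = 0.936 V; 15 ≥ 0.936 ✓.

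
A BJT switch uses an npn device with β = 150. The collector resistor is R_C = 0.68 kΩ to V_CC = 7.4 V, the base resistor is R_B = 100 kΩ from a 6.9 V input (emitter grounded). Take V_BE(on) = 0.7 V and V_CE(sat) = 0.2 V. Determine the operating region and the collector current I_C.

active; I_C ≈ 9.3 mA

Assume active. Base-emitter loop: I_B = (V_BB − V_BE)/R_B = (6.9 − 0.7)/100 = 0.062 mA.
I_C = β·I_B = 150×0.062 = 9.3 mA.
V_CE = V_CC − I_C·R_C = 7.4 − 9.3×0.68 = 1.08 V > V_CE(sat), so the active-region assumption holds.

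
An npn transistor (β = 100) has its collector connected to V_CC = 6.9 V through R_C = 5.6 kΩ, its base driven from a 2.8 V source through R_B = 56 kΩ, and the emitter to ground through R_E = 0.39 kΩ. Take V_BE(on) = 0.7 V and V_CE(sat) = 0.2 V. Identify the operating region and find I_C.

saturation; I_C ≈ 1.1 mA

Assume active: I_B = (2.8 − 0.7)/(56 + 101×0.39) = 0.022 mA, I_C = β·I_B = 2.2 mA.
Then V_CE = 6.9 − 2.2×5.6 − 2.22×0.39 = -6.3 V < 0.2 V — the active assumption fails.
Re-solve with V_CE = 0.2 V. KCL at the emitter: V_E/R_E = (V_BB−0.7−V_E)/R_B + (V_CC−0.2−V_E)/R_C, giving V_E = 0.447 V.
I_C = (V_CC − 0.2 − V_E)/R_C = (6.7 − 0.447)/5.6 = 1.12 mA.
Check: I_B = (2.1 − 0.447)/56 = 0.0295 mA, and β·I_B = 2.95 mA > I_C, confirming saturation.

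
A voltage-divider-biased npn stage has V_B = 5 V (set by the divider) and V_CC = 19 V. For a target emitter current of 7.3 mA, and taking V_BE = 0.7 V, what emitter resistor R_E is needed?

R_E ≈ 0.59 kΩ

V_E = V_B − V_BE = 5 − 0.7 = 4.3 V.
R_E = V_E / I_E = 4.3 / 7.3 = 0.589 kΩ.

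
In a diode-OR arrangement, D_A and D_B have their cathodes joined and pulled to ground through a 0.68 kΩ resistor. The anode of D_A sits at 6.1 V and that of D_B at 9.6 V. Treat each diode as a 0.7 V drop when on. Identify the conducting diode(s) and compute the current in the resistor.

Only D_B conducts; I_R ≈ 13 mA

Assume both conduct. Then node N would need to be at both 6.1−0.7 = 5.4 V and 9.6−0.7 = 8.9 V, which is impossible.
Assume only D_B conducts: V_N = 9.6 − 0.7 = 8.9 V, so I_R = 8.9/0.68 = 13.1 mA.
Check D_A: its anode-to-cathode voltage is 6.1 − 8.9 = -2.8 V < 0.7 V, so it is off. The assumption is consistent.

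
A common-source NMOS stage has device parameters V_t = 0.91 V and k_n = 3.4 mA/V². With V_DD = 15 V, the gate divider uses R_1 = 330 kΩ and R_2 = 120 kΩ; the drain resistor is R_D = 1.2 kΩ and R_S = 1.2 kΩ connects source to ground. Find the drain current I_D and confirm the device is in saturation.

I_D ≈ 1.7 mA

V_G = V_DD·R_2/(R_1+R_2) = 15×120/450 = 4 V.
Assume saturation: I_D = (k_n/2)(V_GS − V_t)² with V_GS = V_G − I_D·R_S = 4 − 1.2·I_D.
Substituting gives 2.45·I_D² − 13.6·I_D + 16.2 = 0, with roots I_D = 1.73 or 3.82 mA.
The root I_D = 3.82 mA gives V_GS = -0.59 V ≤ V_t, so take I_D = 1.73 mA.
Then V_GS = 1.92 V and V_DS = V_DD − I_D(R_D+R_S) = 15 − 1.73×2.4 = 10.8 V.
Saturation requires V_DS ≥ V_GS − V_t = 1.01 V; 10.8 ≥ 1.01 ✓.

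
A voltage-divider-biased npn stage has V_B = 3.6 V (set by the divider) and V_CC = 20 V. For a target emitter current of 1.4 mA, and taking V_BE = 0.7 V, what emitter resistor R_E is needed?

V_E = V_B − V_BE = 3.6 − 0.7 = 2.9 V.
R_E = V_E / I_E = 2.9 / 1.4 = 2.07 kΩ.

R_E ≈ 2.1 kΩ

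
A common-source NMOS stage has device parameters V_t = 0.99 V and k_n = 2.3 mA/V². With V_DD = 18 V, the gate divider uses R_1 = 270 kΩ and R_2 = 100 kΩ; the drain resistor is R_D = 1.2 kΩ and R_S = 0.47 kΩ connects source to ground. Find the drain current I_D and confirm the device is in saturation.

I_D ≈ 4.2 mA

V_G = V_DD·R_2/(R_1+R_2) = 18×100/370 = 4.86 V.
Assume saturation: I_D = (k_n/2)(V_GS − V_t)² with V_GS = V_G − I_D·R_S = 4.86 − 0.47·I_D.
Substituting gives 0.254·I_D² − 5.19·I_D + 17.3 = 0, with roots I_D = 4.19 or 16.2 mA.
The root I_D = 16.2 mA gives V_GS = -2.77 V ≤ V_t, so take I_D = 4.19 mA.
Then V_GS = 2.9 V and V_DS = V_DD − I_D(R_D+R_S) = 18 − 4.19×1.67 = 11 V.
Saturation requires V_DS ≥ V_GS − V_t = 1.91 V; 11 ≥ 1.91 ✓.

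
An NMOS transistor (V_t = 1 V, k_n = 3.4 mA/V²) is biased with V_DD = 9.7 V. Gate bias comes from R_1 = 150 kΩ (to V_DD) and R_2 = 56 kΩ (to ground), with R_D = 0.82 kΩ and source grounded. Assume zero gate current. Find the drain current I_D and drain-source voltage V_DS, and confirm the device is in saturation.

V_G = V_DD·R_2/(R_1+R_2) = 9.7×56/206 = 2.64 V. With the source grounded, V_GS = V_G = 2.64 V.
Assume saturation: I_D = (k_n/2)(V_GS − V_t)² = (3.4/2)×(2.64 − 1)² = 1.7×1.64² = 4.56 mA.
V_DS = V_DD − I_D·R_D = 9.7 − 4.56×0.82 = 5.96 V.
Saturation requires V_DS ≥ V_GS − V_t = 1.64 V; 5.96 ≥ 1.64 ✓.

I_D ≈ 4.6 mA, V_DS ≈ 6 V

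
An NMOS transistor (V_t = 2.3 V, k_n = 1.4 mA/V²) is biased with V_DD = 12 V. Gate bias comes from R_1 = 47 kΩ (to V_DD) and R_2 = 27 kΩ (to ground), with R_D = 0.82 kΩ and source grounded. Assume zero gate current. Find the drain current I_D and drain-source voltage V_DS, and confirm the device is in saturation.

V_G = V_DD·R_2/(R_1+R_2) = 12×27/74 = 4.38 V. With the source grounded, V_GS = V_G = 4.38 V.
Assume saturation: I_D = (k_n/2)(V_GS − V_t)² = (1.4/2)×(4.38 − 2.3)² = 0.7×2.08² = 3.02 mA.
V_DS = V_DD − I_D·R_D = 12 − 3.02×0.82 = 9.52 V.
Saturation requires V_DS ≥ V_GS − V_t = 2.08 V; 9.52 ≥ 2.08 ✓.

I_D ≈ 3 mA, V_DS ≈ 9.5 V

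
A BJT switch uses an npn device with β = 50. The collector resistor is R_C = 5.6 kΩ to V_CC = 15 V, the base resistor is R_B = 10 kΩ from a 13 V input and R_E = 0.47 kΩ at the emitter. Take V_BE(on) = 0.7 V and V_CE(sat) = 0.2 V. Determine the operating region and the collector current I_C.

Assume active: I_B = (13 − 0.7)/(10 + 51×0.47) = 0.362 mA, I_C = β·I_B = 18.1 mA.
Then V_CE = 15 − 18.1×5.6 − 18.5×0.47 = -95.1 V < 0.2 V — the active assumption fails.
Re-solve with V_CE = 0.2 V. KCL at the emitter: V_E/R_E = (V_BB−0.7−V_E)/R_B + (V_CC−0.2−V_E)/R_C, giving V_E = 1.61 V.
I_C = (V_CC − 0.2 − V_E)/R_C = (14.8 − 1.61)/5.6 = 2.36 mA.
Check: I_B = (12.3 − 1.61)/10 = 1.07 mA, and β·I_B = 53.5 mA > I_C, confirming saturation.

saturation; I_C ≈ 2.4 mA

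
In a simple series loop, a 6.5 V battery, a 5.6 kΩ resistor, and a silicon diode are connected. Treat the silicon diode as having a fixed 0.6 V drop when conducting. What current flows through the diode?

I ≈ 1.1 mA

KVL around the loop: 6.5 = V_D + I·R = 0.6 + I × 5.6 kΩ.
So I = (6.5 − 0.6) / 5.6 kΩ = 5.9 / 5.6 = 1.05 mA.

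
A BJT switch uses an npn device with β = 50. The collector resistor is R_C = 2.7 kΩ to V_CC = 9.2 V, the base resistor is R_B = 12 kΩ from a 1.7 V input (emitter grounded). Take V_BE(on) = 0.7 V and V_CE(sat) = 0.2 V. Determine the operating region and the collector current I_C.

saturation; I_C ≈ 3.3 mA

Assume active: I_B = (1.7 − 0.7)/12 = 0.0833 mA, giving I_C = β·I_B = 4.17 mA.
But then V_CE = 9.2 − 4.17×2.7 = -2.05 V < V_CE(sat) = 0.2 V — impossible in the active region.
So the transistor is saturated. With V_CE = 0.2 V, I_C = (V_CC − 0.2)/R_C = 9/2.7 = 3.33 mA.
Check: β·I_B = 4.17 mA > I_C = 3.33 mA, confirming saturation.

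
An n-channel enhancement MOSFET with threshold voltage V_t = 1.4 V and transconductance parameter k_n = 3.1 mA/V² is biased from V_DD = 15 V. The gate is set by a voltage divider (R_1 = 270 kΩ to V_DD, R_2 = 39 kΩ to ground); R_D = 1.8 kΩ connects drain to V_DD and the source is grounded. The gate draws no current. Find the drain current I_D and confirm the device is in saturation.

V_G = V_DD·R_2/(R_1+R_2) = 15×39/309 = 1.89 V. With the source grounded, V_GS = V_G = 1.89 V.
Assume saturation: I_D = (k_n/2)(V_GS − V_t)² = (3.1/2)×(1.89 − 1.4)² = 1.55×0.493² = 0.377 mA.
V_DS = V_DD − I_D·R_D = 15 − 0.377×1.8 = 14.3 V.
Saturation requires V_DS ≥ V_GS − V_t = 0.493 V; 14.3 ≥ 0.493 ✓.

I_D ≈ 0.38 mA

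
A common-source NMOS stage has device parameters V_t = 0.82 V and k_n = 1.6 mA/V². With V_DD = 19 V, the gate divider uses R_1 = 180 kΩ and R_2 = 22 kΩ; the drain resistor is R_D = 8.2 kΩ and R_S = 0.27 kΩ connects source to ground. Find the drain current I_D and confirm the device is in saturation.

I_D ≈ 0.84 mA

V_G = V_DD·R_2/(R_1+R_2) = 19×22/202 = 2.07 V.
Assume saturation: I_D = (k_n/2)(V_GS − V_t)² with V_GS = V_G − I_D·R_S = 2.07 − 0.27·I_D.
Substituting gives 0.0583·I_D² − 1.54·I_D + 1.25 = 0, with roots I_D = 0.838 or 25.6 mA.
The root I_D = 25.6 mA gives V_GS = -4.83 V ≤ V_t, so take I_D = 0.838 mA.
Then V_GS = 1.84 V and V_DS = V_DD − I_D(R_D+R_S) = 19 − 0.838×8.47 = 11.9 V.
Saturation requires V_DS ≥ V_GS − V_t = 1.02 V; 11.9 ≥ 1.02 ✓.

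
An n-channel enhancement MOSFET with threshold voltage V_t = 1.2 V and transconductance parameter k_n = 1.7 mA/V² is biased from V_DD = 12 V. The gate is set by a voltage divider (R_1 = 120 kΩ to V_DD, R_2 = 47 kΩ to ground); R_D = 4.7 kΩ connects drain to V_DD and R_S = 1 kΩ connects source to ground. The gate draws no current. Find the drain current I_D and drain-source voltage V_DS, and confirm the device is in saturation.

I_D ≈ 1.1 mA, V_DS ≈ 6 V

V_G = V_DD·R_2/(R_1+R_2) = 12×47/167 = 3.38 V.
Assume saturation: I_D = (k_n/2)(V_GS − V_t)² with V_GS = V_G − I_D·R_S = 3.38 − 1·I_D.
Substituting gives 0.85·I_D² − 4.7·I_D + 4.03 = 0, with roots I_D = 1.06 or 4.47 mA.
The root I_D = 4.47 mA gives V_GS = -1.09 V ≤ V_t, so take I_D = 1.06 mA.
Then V_GS = 2.32 V and V_DS = V_DD − I_D(R_D+R_S) = 12 − 1.06×5.7 = 5.96 V.
Saturation requires V_DS ≥ V_GS − V_t = 1.12 V; 5.96 ≥ 1.12 ✓.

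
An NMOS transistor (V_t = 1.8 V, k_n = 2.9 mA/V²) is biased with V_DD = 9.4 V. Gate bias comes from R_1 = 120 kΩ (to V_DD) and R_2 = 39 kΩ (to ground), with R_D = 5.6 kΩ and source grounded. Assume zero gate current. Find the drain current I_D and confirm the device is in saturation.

I_D ≈ 0.37 mA

V_G = V_DD·R_2/(R_1+R_2) = 9.4×39/159 = 2.31 V. With the source grounded, V_GS = V_G = 2.31 V.
Assume saturation: I_D = (k_n/2)(V_GS − V_t)² = (2.9/2)×(2.31 − 1.8)² = 1.45×0.506² = 0.371 mA.
V_DS = V_DD − I_D·R_D = 9.4 − 0.371×5.6 = 7.32 V.
Saturation requires V_DS ≥ V_GS − V_t = 0.506 V; 7.32 ≥ 0.506 ✓.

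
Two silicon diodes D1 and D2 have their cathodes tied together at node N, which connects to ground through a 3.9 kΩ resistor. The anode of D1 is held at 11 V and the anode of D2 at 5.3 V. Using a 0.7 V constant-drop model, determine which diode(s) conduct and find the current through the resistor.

Assume both conduct. Then node N would need to be at both 11−0.7 = 10.3 V and 5.3−0.7 = 4.6 V, which is impossible.
Assume only D1 conducts: V_N = 11 − 0.7 = 10.3 V, so I_R = 10.3/3.9 = 2.64 mA.
Check D2: its anode-to-cathode voltage is 5.3 − 10.3 = -5 V < 0.7 V, so it is off. The assumption is consistent.

Only D1 conducts; I_R ≈ 2.6 mA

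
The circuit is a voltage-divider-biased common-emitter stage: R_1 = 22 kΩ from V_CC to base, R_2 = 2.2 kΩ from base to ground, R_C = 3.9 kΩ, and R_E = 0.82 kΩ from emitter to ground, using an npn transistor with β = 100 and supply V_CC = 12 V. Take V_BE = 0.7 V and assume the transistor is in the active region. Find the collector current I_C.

Thevenize the base divider: V_Th = V_CC·R_2/(R_1+R_2) = 12×2.2/24.2 = 1.09 V, R_Th = R_1‖R_2 = 2 kΩ.
Base-emitter loop: V_Th = I_B·R_Th + V_BE + (β+1)I_B·R_E, so I_B = (1.09 − 0.7) / (2 + 101×0.82) = 0.00461 mA.
I_C = β·I_B = 100×0.00461 = 0.461 mA, and I_E = (β+1)I_B = 0.465 mA.
V_CE = V_CC − I_C·R_C − I_E·R_E = 12 − 0.461×3.9 − 0.465×0.82 = 9.82 V.
V_CE = 9.82 V > 0.2 V confirms active-region operation.

I_C ≈ 0.46 mA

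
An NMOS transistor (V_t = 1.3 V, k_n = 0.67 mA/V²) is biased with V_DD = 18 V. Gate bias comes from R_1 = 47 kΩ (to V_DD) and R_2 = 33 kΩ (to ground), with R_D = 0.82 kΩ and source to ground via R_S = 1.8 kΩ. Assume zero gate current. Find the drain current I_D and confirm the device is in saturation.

V_G = V_DD·R_2/(R_1+R_2) = 18×33/80 = 7.42 V.
Assume saturation: I_D = (k_n/2)(V_GS − V_t)² with V_GS = V_G − I_D·R_S = 7.42 − 1.8·I_D.
Substituting gives 1.09·I_D² − 8.39·I_D + 12.6 = 0, with roots I_D = 2.03 or 5.69 mA.
The root I_D = 5.69 mA gives V_GS = -2.82 V ≤ V_t, so take I_D = 2.03 mA.
Then V_GS = 3.76 V and V_DS = V_DD − I_D(R_D+R_S) = 18 − 2.03×2.62 = 12.7 V.
Saturation requires V_DS ≥ V_GS − V_t = 2.46 V; 12.7 ≥ 2.46 ✓.

I_D ≈ 2 mA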